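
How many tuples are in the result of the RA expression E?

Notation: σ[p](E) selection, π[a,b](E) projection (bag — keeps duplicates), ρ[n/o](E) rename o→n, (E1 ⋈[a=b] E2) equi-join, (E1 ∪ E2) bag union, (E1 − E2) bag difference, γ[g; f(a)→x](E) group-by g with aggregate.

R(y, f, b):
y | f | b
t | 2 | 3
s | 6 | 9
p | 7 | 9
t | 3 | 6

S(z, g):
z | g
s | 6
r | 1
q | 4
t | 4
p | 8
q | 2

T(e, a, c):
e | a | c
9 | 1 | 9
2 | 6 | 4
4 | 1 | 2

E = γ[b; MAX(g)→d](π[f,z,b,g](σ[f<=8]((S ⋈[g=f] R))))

Per-node cardinality:
  S → 6
  R → 4
  (S ⋈[g=f] R) → 2
  σ[f<=8]((S ⋈[g=f] R)) → 2
  π[f,z,b,g](σ[f<=8]((S ⋈[g=f] R))) → 2
  γ[b; MAX(g)→d](π[f,z,b,g](σ[f<=8]((S ⋈[g=f] R)))) → 2

|E| = 2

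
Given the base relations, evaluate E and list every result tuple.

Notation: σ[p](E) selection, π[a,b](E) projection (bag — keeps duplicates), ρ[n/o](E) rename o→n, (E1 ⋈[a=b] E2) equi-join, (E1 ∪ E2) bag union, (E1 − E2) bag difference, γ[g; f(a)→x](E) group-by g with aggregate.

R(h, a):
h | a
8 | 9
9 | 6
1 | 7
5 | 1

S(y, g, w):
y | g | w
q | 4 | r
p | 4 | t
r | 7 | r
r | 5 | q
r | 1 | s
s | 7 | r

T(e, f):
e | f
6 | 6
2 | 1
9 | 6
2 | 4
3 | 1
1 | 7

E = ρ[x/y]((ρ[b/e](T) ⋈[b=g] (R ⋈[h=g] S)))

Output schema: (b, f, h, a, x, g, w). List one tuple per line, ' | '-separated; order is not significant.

Stepwise |·|:
  T → 6
  ρ[b/e](T) → 6
  R → 4
  S → 6
  (R ⋈[h=g] S) → 2
  (ρ[b/e](T) ⋈[b=g] (R ⋈[h=g] S)) → 1
  ρ[x/y]((ρ[b/e](T) ⋈[b=g] (R ⋈[h=g] S))) → 1

== RESULT ==
b | f | h | a | x | g | w
1 | 7 | 1 | 7 | r | 1 | s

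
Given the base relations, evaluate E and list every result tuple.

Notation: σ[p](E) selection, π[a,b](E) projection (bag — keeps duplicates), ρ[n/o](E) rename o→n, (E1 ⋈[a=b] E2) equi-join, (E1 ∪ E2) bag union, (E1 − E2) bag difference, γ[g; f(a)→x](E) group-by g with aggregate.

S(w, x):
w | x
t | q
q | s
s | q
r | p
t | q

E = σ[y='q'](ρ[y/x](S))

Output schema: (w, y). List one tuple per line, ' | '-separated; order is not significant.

Stepwise |·|:
  S → 5
  ρ[y/x](S) → 5
  σ[y='q'](ρ[y/x](S)) → 3

== RESULT ==
w | y
s | q
t | q
t | q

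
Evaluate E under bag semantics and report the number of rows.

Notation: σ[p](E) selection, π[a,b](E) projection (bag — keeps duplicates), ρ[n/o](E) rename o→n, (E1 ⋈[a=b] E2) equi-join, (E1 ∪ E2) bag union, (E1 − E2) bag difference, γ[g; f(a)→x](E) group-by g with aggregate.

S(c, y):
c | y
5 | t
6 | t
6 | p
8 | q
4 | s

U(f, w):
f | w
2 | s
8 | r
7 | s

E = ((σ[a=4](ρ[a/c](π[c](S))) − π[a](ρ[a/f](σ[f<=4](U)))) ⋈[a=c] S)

Stepwise |·|:
  S → 5
  π[c](S) → 5
  ρ[a/c](π[c](S)) → 5
  σ[a=4](ρ[a/c](π[c](S))) → 1
  U → 3
  σ[f<=4](U) → 1
  ρ[a/f](σ[f<=4](U)) → 1
  π[a](ρ[a/f](σ[f<=4](U))) → 1
  (σ[a=4](ρ[a/c](π[c](S))) − π[a](ρ[a/f](σ[f<=4](U)))) → 1
  S → 5
  ((σ[a=4](ρ[a/c](π[c](S))) − π[a](ρ[a/f](σ[f<=4](U)))) ⋈[a=c] S) → 1

|E| = 1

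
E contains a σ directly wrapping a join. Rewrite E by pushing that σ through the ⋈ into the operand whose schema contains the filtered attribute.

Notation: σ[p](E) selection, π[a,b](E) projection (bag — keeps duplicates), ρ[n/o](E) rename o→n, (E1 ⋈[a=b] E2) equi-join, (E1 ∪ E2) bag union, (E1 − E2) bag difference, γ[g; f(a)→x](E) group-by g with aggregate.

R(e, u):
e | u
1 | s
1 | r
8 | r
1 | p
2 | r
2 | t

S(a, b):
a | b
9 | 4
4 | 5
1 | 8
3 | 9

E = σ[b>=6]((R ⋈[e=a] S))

σ filters on b, owned by the right side.
E' = (R ⋈[e=a] σ[b>=6](S))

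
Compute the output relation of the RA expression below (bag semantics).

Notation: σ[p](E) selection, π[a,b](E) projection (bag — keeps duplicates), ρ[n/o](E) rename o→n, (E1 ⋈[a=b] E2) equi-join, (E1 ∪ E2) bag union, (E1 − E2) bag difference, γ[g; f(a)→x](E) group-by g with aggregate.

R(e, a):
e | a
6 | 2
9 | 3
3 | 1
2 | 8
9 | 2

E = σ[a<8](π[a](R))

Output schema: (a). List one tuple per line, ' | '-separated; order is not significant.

Subexpression sizes:
  R → 5
  π[a](R) → 5
  σ[a<8](π[a](R)) → 4

== RESULT ==
a
1
2
2
3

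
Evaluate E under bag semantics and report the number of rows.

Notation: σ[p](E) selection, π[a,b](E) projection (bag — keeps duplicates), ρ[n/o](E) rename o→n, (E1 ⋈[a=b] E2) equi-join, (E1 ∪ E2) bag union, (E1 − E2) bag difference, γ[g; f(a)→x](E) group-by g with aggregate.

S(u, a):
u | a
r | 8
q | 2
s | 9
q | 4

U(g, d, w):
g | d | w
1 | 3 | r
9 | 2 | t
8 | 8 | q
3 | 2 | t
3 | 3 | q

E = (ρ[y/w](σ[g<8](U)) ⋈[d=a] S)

Per-node cardinality:
  U → 5
  σ[g<8](U) → 3
  ρ[y/w](σ[g<8](U)) → 3
  S → 4
  (ρ[y/w](σ[g<8](U)) ⋈[d=a] S) → 1

|E| = 1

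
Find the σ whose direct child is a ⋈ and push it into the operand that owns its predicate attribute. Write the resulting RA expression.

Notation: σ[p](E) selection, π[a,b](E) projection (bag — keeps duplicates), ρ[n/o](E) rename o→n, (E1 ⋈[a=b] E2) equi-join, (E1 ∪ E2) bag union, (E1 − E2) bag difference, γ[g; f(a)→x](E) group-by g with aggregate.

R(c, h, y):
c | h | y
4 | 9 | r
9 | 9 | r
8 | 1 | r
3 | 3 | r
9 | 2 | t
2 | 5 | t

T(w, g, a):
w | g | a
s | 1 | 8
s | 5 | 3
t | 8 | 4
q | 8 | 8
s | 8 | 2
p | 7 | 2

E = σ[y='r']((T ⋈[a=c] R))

σ filters on y, owned by the right side.
E' = (T ⋈[a=c] σ[y='r'](R))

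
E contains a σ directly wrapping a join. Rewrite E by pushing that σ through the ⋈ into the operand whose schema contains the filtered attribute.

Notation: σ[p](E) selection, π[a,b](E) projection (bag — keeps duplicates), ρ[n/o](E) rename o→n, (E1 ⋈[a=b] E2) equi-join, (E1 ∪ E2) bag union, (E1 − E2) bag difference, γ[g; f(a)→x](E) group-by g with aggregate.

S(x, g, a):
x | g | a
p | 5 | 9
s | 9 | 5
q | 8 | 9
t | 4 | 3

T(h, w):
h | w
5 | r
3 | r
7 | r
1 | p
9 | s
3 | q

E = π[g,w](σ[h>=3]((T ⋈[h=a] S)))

σ filters on h, owned by the left side.
E' = π[g,w]((σ[h>=3](T) ⋈[h=a] S))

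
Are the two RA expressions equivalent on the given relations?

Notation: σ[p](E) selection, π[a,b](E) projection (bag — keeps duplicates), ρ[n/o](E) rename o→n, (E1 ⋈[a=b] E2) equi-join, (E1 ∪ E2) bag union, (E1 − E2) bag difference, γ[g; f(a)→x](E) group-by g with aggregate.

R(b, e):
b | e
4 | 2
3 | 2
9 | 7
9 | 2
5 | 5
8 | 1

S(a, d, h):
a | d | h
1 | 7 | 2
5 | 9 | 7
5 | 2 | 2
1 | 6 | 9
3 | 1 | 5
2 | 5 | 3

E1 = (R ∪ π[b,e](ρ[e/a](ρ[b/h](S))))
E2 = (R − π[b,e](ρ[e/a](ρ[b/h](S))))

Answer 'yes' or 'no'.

E1 subexpression sizes:
  R → 6
  S → 6
  ρ[b/h](S) → 6
  ρ[e/a](ρ[b/h](S)) → 6
  π[b,e](ρ[e/a](ρ[b/h](S))) → 6
  (R ∪ π[b,e](ρ[e/a](ρ[b/h](S)))) → 12
E2 subexpression sizes:
  R → 6
  S → 6
  ρ[b/h](S) → 6
  ρ[e/a](ρ[b/h](S)) → 6
  π[b,e](ρ[e/a](ρ[b/h](S))) → 6
  (R − π[b,e](ρ[e/a](ρ[b/h](S)))) → 5

E1 result:
b | e
2 | 1
2 | 5
3 | 2
3 | 2
4 | 2
5 | 3
5 | 5
7 | 5
8 | 1
9 | 1
9 | 2
9 | 7
E2 result:
b | e
4 | 2
5 | 5
8 | 1
9 | 2
9 | 7
Witness: (2, 1) appears 1× in E1 but 0× in E2.

no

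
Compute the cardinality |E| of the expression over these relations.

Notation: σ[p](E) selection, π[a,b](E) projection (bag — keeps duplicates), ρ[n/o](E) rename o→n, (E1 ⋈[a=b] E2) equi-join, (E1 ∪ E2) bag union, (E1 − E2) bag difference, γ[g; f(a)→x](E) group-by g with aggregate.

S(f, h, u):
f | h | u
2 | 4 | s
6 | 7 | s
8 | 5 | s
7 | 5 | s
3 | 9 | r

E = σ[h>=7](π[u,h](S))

Subexpression sizes:
  S → 5
  π[u,h](S) → 5
  σ[h>=7](π[u,h](S)) → 2

|E| = 2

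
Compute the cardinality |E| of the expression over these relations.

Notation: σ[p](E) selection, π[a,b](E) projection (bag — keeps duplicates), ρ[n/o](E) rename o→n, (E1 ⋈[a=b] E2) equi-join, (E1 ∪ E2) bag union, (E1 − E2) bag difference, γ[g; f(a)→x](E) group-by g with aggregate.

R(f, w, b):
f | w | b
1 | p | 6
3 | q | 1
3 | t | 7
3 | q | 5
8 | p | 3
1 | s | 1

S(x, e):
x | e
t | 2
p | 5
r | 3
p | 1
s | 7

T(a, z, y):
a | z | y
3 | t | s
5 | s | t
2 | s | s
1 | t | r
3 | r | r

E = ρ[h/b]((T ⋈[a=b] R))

Subexpression sizes:
  T → 5
  R → 6
  (T ⋈[a=b] R) → 5
  ρ[h/b]((T ⋈[a=b] R)) → 5

|E| = 5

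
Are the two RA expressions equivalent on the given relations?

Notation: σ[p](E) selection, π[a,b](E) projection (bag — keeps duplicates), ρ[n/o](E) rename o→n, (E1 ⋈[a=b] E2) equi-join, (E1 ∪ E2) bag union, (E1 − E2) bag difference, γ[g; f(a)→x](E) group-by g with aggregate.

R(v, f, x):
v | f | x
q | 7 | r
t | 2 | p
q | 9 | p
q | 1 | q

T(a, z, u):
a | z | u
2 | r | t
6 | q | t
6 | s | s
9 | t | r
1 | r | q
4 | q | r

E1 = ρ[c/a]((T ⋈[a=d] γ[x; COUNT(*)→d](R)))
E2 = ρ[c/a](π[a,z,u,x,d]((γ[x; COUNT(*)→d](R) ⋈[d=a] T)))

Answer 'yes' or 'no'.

E1 stepwise |·|:
  T → 6
  R → 4
  γ[x; COUNT(*)→d](R) → 3
  (T ⋈[a=d] γ[x; COUNT(*)→d](R)) → 3
  ρ[c/a]((T ⋈[a=d] γ[x; COUNT(*)→d](R))) → 3
E2 stepwise |·|:
  R → 4
  γ[x; COUNT(*)→d](R) → 3
  T → 6
  (γ[x; COUNT(*)→d](R) ⋈[d=a] T) → 3
  π[a,z,u,x,d]((γ[x; COUNT(*)→d](R) ⋈[d=a] T)) → 3
  ρ[c/a](π[a,z,u,x,d]((γ[x; COUNT(*)→d](R) ⋈[d=a] T))) → 3

E1 and E2 produce the same multiset:
c | z | u | x | d
1 | r | q | q | 1
1 | r | q | r | 1
2 | r | t | p | 2

yes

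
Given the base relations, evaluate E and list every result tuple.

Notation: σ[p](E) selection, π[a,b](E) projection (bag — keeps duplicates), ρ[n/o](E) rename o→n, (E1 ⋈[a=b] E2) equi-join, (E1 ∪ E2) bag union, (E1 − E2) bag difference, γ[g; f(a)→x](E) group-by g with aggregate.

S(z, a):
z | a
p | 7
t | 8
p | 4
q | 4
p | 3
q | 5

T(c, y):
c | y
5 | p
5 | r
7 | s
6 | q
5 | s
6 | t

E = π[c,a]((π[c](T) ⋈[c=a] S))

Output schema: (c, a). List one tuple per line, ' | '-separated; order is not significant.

Subexpression sizes:
  T → 6
  π[c](T) → 6
  S → 6
  (π[c](T) ⋈[c=a] S) → 4
  π[c,a]((π[c](T) ⋈[c=a] S)) → 4

== RESULT ==
c | a
5 | 5
5 | 5
5 | 5
7 | 7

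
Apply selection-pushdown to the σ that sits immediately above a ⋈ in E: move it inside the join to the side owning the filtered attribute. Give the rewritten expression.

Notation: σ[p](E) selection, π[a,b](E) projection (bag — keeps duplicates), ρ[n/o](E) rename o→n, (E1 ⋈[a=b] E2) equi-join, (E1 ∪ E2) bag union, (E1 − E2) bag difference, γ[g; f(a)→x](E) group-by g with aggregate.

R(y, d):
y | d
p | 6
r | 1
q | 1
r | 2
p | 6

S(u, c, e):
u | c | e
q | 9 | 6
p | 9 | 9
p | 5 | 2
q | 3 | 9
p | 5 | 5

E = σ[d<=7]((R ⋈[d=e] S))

σ filters on d, owned by the left side.
E' = (σ[d<=7](R) ⋈[d=e] S)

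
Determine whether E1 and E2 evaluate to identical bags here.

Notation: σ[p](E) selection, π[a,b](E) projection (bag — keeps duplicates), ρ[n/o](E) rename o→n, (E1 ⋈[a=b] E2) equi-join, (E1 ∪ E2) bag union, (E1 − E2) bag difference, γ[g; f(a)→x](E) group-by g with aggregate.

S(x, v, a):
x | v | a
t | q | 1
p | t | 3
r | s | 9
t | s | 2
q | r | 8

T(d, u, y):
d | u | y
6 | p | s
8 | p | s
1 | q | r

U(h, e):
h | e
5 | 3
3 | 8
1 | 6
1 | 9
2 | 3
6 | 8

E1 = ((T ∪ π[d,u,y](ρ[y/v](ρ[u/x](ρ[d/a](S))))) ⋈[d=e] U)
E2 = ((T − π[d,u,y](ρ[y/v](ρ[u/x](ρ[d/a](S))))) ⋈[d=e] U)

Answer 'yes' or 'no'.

E1 row counts bottom-up:
  T → 3
  S → 5
  ρ[d/a](S) → 5
  ρ[u/x](ρ[d/a](S)) → 5
  ρ[y/v](ρ[u/x](ρ[d/a](S))) → 5
  π[d,u,y](ρ[y/v](ρ[u/x](ρ[d/a](S)))) → 5
  (T ∪ π[d,u,y](ρ[y/v](ρ[u/x](ρ[d/a](S))))) → 8
  U → 6
  ((T ∪ π[d,u,y](ρ[y/v](ρ[u/x](ρ[d/a](S))))) ⋈[d=e] U) → 8
E2 row counts bottom-up:
  T → 3
  S → 5
  ρ[d/a](S) → 5
  ρ[u/x](ρ[d/a](S)) → 5
  ρ[y/v](ρ[u/x](ρ[d/a](S))) → 5
  π[d,u,y](ρ[y/v](ρ[u/x](ρ[d/a](S)))) → 5
  (T − π[d,u,y](ρ[y/v](ρ[u/x](ρ[d/a](S))))) → 3
  U → 6
  ((T − π[d,u,y](ρ[y/v](ρ[u/x](ρ[d/a](S))))) ⋈[d=e] U) → 3

E1 result:
d | u | y | h | e
3 | p | t | 2 | 3
3 | p | t | 5 | 3
6 | p | s | 1 | 6
8 | p | s | 3 | 8
8 | p | s | 6 | 8
8 | q | r | 3 | 8
8 | q | r | 6 | 8
9 | r | s | 1 | 9
E2 result:
d | u | y | h | e
6 | p | s | 1 | 6
8 | p | s | 3 | 8
8 | p | s | 6 | 8
Witness: (3, 'p', 't', 2, 3) appears 1× in E1 but 0× in E2.

no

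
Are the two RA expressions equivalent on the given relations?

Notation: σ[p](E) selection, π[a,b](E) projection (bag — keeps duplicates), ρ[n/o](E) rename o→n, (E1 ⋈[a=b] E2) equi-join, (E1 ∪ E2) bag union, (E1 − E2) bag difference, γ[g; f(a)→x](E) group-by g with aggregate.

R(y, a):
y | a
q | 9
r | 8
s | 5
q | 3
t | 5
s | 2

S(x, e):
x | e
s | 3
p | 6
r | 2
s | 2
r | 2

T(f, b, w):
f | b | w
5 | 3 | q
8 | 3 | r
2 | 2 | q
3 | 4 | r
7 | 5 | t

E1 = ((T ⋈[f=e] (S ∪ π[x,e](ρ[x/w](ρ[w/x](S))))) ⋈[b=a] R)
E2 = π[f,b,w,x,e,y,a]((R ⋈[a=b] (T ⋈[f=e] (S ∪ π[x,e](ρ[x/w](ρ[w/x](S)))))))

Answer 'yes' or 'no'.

E1 per-node cardinality:
  T → 5
  S → 5
  S → 5
  ρ[w/x](S) → 5
  ρ[x/w](ρ[w/x](S)) → 5
  π[x,e](ρ[x/w](ρ[w/x](S))) → 5
  (S ∪ π[x,e](ρ[x/w](ρ[w/x](S)))) → 10
  (T ⋈[f=e] (S ∪ π[x,e](ρ[x/w](ρ[w/x](S))))) → 8
  R → 6
  ((T ⋈[f=e] (S ∪ π[x,e](ρ[x/w](ρ[w/x](S))))) ⋈[b=a] R) → 6
E2 per-node cardinality:
  R → 6
  T → 5
  S → 5
  S → 5
  ρ[w/x](S) → 5
  ρ[x/w](ρ[w/x](S)) → 5
  π[x,e](ρ[x/w](ρ[w/x](S))) → 5
  (S ∪ π[x,e](ρ[x/w](ρ[w/x](S)))) → 10
  (T ⋈[f=e] (S ∪ π[x,e](ρ[x/w](ρ[w/x](S))))) → 8
  (R ⋈[a=b] (T ⋈[f=e] (S ∪ π[x,e](ρ[x/w](ρ[w/x](S)))))) → 6
  π[f,b,w,x,e,y,a]((R ⋈[a=b] (T ⋈[f=e] (S ∪ π[x,e](ρ[x/w](ρ[w/x](S))))))) → 6

E1 and E2 produce the same multiset:
f | b | w | x | e | y | a
2 | 2 | q | r | 2 | s | 2
2 | 2 | q | r | 2 | s | 2
2 | 2 | q | r | 2 | s | 2
2 | 2 | q | r | 2 | s | 2
2 | 2 | q | s | 2 | s | 2
2 | 2 | q | s | 2 | s | 2

yes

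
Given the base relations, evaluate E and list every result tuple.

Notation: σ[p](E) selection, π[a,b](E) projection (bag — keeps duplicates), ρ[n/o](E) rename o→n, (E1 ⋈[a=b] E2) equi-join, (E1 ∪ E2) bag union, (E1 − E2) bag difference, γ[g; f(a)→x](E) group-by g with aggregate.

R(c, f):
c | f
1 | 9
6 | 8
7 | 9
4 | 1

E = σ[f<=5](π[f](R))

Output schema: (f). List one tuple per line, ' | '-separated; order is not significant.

Subexpression sizes:
  R → 4
  π[f](R) → 4
  σ[f<=5](π[f](R)) → 1

== RESULT ==
f
1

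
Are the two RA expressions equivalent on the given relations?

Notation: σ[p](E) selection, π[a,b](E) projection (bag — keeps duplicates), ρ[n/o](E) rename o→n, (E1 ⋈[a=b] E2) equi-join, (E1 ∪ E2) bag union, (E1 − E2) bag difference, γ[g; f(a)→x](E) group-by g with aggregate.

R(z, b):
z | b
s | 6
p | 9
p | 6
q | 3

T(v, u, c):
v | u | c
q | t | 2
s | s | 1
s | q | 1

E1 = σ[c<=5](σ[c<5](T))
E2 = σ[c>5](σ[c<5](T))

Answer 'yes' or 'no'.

E1 row counts bottom-up:
  T → 3
  σ[c<5](T) → 3
  σ[c<=5](σ[c<5](T)) → 3
E2 row counts bottom-up:
  T → 3
  σ[c<5](T) → 3
  σ[c>5](σ[c<5](T)) → 0

E1 result:
v | u | c
q | t | 2
s | q | 1
s | s | 1
E2 result:
v | u | c
(0 rows)
Witness: ('q', 't', 2) appears 1× in E1 but 0× in E2.

no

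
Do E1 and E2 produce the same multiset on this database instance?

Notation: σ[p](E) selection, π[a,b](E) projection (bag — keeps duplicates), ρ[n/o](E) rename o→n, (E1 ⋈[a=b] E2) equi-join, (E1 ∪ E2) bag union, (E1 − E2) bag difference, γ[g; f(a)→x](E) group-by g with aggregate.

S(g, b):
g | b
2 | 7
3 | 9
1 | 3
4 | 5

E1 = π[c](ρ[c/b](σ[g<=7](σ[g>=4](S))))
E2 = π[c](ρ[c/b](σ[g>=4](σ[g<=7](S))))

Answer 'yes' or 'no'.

E1 row counts bottom-up:
  S → 4
  σ[g>=4](S) → 1
  σ[g<=7](σ[g>=4](S)) → 1
  ρ[c/b](σ[g<=7](σ[g>=4](S))) → 1
  π[c](ρ[c/b](σ[g<=7](σ[g>=4](S)))) → 1
E2 row counts bottom-up:
  S → 4
  σ[g<=7](S) → 4
  σ[g>=4](σ[g<=7](S)) → 1
  ρ[c/b](σ[g>=4](σ[g<=7](S))) → 1
  π[c](ρ[c/b](σ[g>=4](σ[g<=7](S)))) → 1

E1 and E2 produce the same multiset:
c
5

yes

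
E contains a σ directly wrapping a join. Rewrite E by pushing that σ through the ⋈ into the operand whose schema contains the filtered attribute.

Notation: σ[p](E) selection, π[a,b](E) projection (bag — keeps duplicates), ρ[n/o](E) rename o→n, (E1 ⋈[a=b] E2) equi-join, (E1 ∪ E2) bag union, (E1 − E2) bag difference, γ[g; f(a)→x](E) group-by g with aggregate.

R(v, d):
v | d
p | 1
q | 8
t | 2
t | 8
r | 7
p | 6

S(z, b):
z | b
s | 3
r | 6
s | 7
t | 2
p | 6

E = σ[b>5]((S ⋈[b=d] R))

σ filters on b, owned by the left side.
E' = (σ[b>5](S) ⋈[b=d] R)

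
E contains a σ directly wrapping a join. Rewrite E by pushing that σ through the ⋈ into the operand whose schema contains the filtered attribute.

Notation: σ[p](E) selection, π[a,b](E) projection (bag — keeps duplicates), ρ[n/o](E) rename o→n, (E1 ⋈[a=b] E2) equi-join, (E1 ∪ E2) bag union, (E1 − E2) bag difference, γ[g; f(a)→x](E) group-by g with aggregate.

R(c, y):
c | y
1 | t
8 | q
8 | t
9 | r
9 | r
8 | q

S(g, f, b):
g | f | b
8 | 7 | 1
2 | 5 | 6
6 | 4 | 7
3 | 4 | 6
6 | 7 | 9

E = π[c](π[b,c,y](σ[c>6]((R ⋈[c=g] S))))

σ filters on c, owned by the left side.
E' = π[c](π[b,c,y]((σ[c>6](R) ⋈[c=g] S)))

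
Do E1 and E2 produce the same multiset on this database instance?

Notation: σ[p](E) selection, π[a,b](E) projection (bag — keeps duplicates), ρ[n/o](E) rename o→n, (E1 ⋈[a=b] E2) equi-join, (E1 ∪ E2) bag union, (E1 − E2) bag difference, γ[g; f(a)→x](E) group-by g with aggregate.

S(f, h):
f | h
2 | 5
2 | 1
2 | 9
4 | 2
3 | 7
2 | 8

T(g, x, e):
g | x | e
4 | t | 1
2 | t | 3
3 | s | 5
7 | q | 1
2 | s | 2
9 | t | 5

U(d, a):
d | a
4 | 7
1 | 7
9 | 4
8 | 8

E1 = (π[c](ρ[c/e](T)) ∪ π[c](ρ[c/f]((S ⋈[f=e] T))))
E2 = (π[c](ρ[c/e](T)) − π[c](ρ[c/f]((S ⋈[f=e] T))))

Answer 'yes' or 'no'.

E1 subexpression sizes:
  T → 6
  ρ[c/e](T) → 6
  π[c](ρ[c/e](T)) → 6
  S → 6
  T → 6
  (S ⋈[f=e] T) → 5
  ρ[c/f]((S ⋈[f=e] T)) → 5
  π[c](ρ[c/f]((S ⋈[f=e] T))) → 5
  (π[c](ρ[c/e](T)) ∪ π[c](ρ[c/f]((S ⋈[f=e] T)))) → 11
E2 subexpression sizes:
  T → 6
  ρ[c/e](T) → 6
  π[c](ρ[c/e](T)) → 6
  S → 6
  T → 6
  (S ⋈[f=e] T) → 5
  ρ[c/f]((S ⋈[f=e] T)) → 5
  π[c](ρ[c/f]((S ⋈[f=e] T))) → 5
  (π[c](ρ[c/e](T)) − π[c](ρ[c/f]((S ⋈[f=e] T)))) → 4

E1 result:
c
1
1
2
2
2
2
2
3
3
5
5
E2 result:
c
1
1
5
5
Witness: (2,) appears 5× in E1 but 0× in E2.

no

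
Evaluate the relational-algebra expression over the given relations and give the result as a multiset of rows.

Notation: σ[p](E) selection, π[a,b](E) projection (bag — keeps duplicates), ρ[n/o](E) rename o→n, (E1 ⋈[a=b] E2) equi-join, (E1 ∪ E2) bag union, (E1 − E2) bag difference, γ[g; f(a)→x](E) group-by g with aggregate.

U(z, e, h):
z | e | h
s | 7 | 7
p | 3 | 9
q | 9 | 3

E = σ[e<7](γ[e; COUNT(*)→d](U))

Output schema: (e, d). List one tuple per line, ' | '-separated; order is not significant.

Subexpression sizes:
  U → 3
  γ[e; COUNT(*)→d](U) → 3
  σ[e<7](γ[e; COUNT(*)→d](U)) → 1

== RESULT ==
e | d
3 | 1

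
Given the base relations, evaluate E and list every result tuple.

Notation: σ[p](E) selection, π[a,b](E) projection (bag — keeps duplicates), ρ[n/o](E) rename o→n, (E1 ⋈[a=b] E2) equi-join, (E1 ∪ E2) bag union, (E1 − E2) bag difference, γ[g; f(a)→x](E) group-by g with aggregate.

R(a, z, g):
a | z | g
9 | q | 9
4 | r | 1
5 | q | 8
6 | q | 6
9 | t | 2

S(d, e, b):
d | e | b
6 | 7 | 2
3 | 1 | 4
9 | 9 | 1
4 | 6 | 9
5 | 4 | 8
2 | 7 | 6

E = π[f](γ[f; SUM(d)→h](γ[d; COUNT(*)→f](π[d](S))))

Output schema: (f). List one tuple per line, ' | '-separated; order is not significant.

Per-node cardinality:
  S → 6
  π[d](S) → 6
  γ[d; COUNT(*)→f](π[d](S)) → 6
  γ[f; SUM(d)→h](γ[d; COUNT(*)→f](π[d](S))) → 1
  π[f](γ[f; SUM(d)→h](γ[d; COUNT(*)→f](π[d](S)))) → 1

== RESULT ==
f
1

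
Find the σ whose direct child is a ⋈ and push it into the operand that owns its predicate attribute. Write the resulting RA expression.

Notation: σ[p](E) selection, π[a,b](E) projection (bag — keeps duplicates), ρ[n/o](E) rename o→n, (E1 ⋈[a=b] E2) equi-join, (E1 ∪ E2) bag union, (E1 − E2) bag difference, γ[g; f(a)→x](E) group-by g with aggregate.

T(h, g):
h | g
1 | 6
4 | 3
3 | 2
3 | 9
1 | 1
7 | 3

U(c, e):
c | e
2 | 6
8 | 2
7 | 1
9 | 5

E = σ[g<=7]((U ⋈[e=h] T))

σ filters on g, owned by the right side.
E' = (U ⋈[e=h] σ[g<=7](T))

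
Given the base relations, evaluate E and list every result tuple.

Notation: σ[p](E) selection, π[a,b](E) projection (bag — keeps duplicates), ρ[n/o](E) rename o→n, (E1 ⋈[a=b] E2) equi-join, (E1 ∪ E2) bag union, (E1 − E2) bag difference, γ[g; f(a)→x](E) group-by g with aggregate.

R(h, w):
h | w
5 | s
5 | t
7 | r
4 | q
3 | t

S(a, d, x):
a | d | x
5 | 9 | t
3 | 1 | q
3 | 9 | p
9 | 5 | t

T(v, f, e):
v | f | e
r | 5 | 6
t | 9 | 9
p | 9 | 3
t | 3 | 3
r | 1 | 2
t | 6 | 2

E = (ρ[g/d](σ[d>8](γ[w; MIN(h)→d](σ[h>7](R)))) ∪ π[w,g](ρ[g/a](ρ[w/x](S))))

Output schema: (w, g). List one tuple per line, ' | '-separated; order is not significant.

Row counts bottom-up:
  R → 5
  σ[h>7](R) → 0
  γ[w; MIN(h)→d](σ[h>7](R)) → 0
  σ[d>8](γ[w; MIN(h)→d](σ[h>7](R))) → 0
  ρ[g/d](σ[d>8](γ[w; MIN(h)→d](σ[h>7](R)))) → 0
  S → 4
  ρ[w/x](S) → 4
  ρ[g/a](ρ[w/x](S)) → 4
  π[w,g](ρ[g/a](ρ[w/x](S))) → 4
  (ρ[g/d](σ[d>8](γ[w; MIN(h)→d](σ[h>7](R)))) ∪ π[w,g](ρ[g/a](ρ[w/x](S)))) → 4

== RESULT ==
w | g
p | 3
q | 3
t | 5
t | 9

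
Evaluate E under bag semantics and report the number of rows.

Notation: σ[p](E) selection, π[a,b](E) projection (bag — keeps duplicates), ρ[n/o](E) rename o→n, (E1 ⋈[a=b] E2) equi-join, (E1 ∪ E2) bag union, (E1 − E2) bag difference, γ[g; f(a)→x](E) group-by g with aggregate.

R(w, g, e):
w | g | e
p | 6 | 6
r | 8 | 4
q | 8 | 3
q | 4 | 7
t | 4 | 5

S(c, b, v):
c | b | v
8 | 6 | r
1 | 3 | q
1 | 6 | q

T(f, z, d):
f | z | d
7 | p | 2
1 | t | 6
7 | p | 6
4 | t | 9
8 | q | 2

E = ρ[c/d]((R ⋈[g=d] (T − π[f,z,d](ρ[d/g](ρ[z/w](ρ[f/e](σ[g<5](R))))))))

Per-node cardinality:
  R → 5
  T → 5
  R → 5
  σ[g<5](R) → 2
  ρ[f/e](σ[g<5](R)) → 2
  ρ[z/w](ρ[f/e](σ[g<5](R))) → 2
  ρ[d/g](ρ[z/w](ρ[f/e](σ[g<5](R)))) → 2
  π[f,z,d](ρ[d/g](ρ[z/w](ρ[f/e](σ[g<5](R))))) → 2
  (T − π[f,z,d](ρ[d/g](ρ[z/w](ρ[f/e](σ[g<5](R)))))) → 5
  (R ⋈[g=d] (T − π[f,z,d](ρ[d/g](ρ[z/w](ρ[f/e](σ[g<5](R))))))) → 2
  ρ[c/d]((R ⋈[g=d] (T − π[f,z,d](ρ[d/g](ρ[z/w](ρ[f/e](σ[g<5](R)))))))) → 2

|E| = 2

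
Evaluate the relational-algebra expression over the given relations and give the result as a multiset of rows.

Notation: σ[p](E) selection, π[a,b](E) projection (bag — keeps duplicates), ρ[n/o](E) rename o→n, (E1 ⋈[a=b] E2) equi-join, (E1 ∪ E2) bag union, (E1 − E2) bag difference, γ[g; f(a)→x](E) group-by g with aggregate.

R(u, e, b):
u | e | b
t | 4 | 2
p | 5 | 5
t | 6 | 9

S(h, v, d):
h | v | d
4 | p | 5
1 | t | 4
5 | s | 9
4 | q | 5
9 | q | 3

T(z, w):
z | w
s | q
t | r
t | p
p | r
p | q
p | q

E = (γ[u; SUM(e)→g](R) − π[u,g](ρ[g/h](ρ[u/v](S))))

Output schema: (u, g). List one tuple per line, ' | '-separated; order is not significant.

Row counts bottom-up:
  R → 3
  γ[u; SUM(e)→g](R) → 2
  S → 5
  ρ[u/v](S) → 5
  ρ[g/h](ρ[u/v](S)) → 5
  π[u,g](ρ[g/h](ρ[u/v](S))) → 5
  (γ[u; SUM(e)→g](R) − π[u,g](ρ[g/h](ρ[u/v](S)))) → 2

== RESULT ==
u | g
p | 5
t | 10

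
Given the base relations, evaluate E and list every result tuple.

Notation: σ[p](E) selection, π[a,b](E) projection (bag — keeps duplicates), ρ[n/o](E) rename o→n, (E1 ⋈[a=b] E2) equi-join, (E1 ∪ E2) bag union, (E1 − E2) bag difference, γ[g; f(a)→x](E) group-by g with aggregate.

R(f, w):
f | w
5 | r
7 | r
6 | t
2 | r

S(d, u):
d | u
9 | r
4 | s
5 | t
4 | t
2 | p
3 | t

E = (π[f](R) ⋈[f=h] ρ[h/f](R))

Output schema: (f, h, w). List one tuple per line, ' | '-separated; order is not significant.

Stepwise |·|:
  R → 4
  π[f](R) → 4
  R → 4
  ρ[h/f](R) → 4
  (π[f](R) ⋈[f=h] ρ[h/f](R)) → 4

== RESULT ==
f | h | w
2 | 2 | r
5 | 5 | r
6 | 6 | t
7 | 7 | r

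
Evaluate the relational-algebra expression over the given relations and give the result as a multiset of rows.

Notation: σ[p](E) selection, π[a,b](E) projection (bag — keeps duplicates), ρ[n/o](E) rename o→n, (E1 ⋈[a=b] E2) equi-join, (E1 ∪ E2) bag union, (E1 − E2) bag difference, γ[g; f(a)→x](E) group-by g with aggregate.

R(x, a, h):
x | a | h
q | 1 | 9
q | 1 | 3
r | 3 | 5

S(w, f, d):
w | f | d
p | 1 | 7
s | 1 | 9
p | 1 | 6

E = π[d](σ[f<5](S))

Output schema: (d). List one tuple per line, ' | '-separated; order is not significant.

Per-node cardinality:
  S → 3
  σ[f<5](S) → 3
  π[d](σ[f<5](S)) → 3

== RESULT ==
d
6
7
9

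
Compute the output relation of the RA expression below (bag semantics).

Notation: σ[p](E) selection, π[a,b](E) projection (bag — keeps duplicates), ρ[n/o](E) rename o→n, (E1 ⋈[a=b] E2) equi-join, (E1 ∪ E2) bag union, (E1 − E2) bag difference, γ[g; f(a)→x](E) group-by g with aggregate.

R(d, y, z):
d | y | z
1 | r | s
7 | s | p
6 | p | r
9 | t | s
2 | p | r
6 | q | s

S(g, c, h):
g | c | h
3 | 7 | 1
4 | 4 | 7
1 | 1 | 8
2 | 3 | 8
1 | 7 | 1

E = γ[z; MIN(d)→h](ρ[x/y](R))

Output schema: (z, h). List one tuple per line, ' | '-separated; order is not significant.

Row counts bottom-up:
  R → 6
  ρ[x/y](R) → 6
  γ[z; MIN(d)→h](ρ[x/y](R)) → 3

== RESULT ==
z | h
p | 7
r | 2
s | 1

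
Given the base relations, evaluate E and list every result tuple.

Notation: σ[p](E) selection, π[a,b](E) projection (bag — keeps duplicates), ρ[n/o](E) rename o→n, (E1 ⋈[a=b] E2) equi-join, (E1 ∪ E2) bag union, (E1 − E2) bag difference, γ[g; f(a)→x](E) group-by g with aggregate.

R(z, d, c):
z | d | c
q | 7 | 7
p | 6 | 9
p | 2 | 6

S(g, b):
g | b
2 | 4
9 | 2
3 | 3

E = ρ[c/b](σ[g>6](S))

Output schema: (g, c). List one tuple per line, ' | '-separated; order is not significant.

Per-node cardinality:
  S → 3
  σ[g>6](S) → 1
  ρ[c/b](σ[g>6](S)) → 1

== RESULT ==
g | c
9 | 2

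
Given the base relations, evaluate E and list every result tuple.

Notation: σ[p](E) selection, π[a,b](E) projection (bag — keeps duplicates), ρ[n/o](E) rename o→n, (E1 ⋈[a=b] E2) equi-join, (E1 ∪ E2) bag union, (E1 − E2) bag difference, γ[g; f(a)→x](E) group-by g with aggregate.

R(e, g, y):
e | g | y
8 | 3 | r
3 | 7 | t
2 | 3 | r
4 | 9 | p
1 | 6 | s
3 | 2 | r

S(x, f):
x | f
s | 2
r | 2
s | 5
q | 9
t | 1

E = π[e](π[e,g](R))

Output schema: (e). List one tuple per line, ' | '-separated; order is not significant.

Row counts bottom-up:
  R → 6
  π[e,g](R) → 6
  π[e](π[e,g](R)) → 6

== RESULT ==
e
1
2
3
3
4
8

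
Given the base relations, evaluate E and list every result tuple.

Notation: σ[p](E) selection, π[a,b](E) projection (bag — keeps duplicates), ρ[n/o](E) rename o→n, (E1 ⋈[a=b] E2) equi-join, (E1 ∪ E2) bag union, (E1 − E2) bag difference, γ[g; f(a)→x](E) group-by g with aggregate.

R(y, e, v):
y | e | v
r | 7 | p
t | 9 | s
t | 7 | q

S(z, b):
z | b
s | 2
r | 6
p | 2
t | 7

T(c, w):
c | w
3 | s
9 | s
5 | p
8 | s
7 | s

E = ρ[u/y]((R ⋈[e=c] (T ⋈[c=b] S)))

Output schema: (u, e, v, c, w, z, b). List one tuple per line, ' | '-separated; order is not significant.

Stepwise |·|:
  R → 3
  T → 5
  S → 4
  (T ⋈[c=b] S) → 1
  (R ⋈[e=c] (T ⋈[c=b] S)) → 2
  ρ[u/y]((R ⋈[e=c] (T ⋈[c=b] S))) → 2

== RESULT ==
u | e | v | c | w | z | b
r | 7 | p | 7 | s | t | 7
t | 7 | q | 7 | s | t | 7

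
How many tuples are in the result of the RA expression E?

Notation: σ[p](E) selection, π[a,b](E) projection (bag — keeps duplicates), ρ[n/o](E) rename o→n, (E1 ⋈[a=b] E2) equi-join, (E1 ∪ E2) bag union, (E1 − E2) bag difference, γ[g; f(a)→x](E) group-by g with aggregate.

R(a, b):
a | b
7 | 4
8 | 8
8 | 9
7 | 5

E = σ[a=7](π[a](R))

Row counts bottom-up:
  R → 4
  π[a](R) → 4
  σ[a=7](π[a](R)) → 2

|E| = 2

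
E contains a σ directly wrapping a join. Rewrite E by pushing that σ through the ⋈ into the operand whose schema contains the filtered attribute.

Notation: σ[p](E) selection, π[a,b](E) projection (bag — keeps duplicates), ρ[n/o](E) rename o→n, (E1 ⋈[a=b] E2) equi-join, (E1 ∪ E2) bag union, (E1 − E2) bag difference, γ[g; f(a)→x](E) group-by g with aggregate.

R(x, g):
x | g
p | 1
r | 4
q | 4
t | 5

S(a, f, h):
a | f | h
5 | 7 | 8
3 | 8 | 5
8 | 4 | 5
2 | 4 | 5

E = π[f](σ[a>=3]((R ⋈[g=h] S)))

σ filters on a, owned by the right side.
E' = π[f]((R ⋈[g=h] σ[a>=3](S)))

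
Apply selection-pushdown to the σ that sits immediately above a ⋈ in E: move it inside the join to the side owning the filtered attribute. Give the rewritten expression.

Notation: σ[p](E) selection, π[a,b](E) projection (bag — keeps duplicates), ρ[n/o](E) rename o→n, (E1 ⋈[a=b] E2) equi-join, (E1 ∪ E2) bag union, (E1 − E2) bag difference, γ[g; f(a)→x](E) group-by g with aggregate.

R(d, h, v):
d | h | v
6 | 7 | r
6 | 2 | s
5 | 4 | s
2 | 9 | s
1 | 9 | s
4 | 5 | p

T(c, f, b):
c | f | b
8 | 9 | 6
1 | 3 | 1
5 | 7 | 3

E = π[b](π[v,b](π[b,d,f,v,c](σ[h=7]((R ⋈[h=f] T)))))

σ filters on h, owned by the left side.
E' = π[b](π[v,b](π[b,d,f,v,c]((σ[h=7](R) ⋈[h=f] T))))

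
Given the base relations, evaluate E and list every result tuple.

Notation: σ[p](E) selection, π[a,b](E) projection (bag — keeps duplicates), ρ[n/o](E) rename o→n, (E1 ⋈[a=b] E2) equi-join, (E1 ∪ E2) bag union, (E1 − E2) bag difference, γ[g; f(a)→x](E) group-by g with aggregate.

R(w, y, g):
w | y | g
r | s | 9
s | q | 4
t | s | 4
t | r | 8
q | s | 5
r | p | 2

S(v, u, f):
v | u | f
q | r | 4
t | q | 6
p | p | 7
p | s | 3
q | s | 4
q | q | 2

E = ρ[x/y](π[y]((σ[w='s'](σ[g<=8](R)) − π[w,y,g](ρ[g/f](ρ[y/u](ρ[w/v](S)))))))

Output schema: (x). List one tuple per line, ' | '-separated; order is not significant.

Stepwise |·|:
  R → 6
  σ[g<=8](R) → 5
  σ[w='s'](σ[g<=8](R)) → 1
  S → 6
  ρ[w/v](S) → 6
  ρ[y/u](ρ[w/v](S)) → 6
  ρ[g/f](ρ[y/u](ρ[w/v](S))) → 6
  π[w,y,g](ρ[g/f](ρ[y/u](ρ[w/v](S)))) → 6
  (σ[w='s'](σ[g<=8](R)) − π[w,y,g](ρ[g/f](ρ[y/u](ρ[w/v](S))))) → 1
  π[y]((σ[w='s'](σ[g<=8](R)) − π[w,y,g](ρ[g/f](ρ[y/u](ρ[w/v](S)))))) → 1
  ρ[x/y](π[y]((σ[w='s'](σ[g<=8](R)) − π[w,y,g](ρ[g/f](ρ[y/u](ρ[w/v](S))))))) → 1

== RESULT ==
x
q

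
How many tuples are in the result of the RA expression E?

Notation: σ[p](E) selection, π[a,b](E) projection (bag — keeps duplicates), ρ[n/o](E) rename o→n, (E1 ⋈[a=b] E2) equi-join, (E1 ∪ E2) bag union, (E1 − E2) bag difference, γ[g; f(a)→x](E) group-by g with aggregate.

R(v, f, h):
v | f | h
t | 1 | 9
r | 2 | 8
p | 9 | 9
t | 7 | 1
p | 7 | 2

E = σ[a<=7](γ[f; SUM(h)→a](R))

Stepwise |·|:
  R → 5
  γ[f; SUM(h)→a](R) → 4
  σ[a<=7](γ[f; SUM(h)→a](R)) → 1

|E| = 1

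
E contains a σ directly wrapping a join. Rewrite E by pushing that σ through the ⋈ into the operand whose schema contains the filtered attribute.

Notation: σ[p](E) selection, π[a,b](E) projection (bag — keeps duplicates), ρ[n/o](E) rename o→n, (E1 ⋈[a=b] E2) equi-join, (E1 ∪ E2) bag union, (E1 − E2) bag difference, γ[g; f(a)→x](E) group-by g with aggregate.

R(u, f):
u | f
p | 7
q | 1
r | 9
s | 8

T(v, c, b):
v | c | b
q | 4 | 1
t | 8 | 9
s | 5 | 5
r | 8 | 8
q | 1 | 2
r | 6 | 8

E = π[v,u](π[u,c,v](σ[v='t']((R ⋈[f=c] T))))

σ filters on v, owned by the right side.
E' = π[v,u](π[u,c,v]((R ⋈[f=c] σ[v='t'](T))))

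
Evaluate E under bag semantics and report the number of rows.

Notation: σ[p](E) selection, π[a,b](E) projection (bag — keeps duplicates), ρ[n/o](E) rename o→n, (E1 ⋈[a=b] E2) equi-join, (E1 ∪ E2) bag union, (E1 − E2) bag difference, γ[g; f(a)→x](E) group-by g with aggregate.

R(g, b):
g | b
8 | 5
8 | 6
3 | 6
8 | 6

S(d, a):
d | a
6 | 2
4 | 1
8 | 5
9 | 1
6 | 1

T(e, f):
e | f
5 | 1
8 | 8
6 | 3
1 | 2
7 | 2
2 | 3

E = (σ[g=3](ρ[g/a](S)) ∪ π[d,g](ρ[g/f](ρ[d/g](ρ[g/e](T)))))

Row counts bottom-up:
  S → 5
  ρ[g/a](S) → 5
  σ[g=3](ρ[g/a](S)) → 0
  T → 6
  ρ[g/e](T) → 6
  ρ[d/g](ρ[g/e](T)) → 6
  ρ[g/f](ρ[d/g](ρ[g/e](T))) → 6
  π[d,g](ρ[g/f](ρ[d/g](ρ[g/e](T)))) → 6
  (σ[g=3](ρ[g/a](S)) ∪ π[d,g](ρ[g/f](ρ[d/g](ρ[g/e](T))))) → 6

|E| = 6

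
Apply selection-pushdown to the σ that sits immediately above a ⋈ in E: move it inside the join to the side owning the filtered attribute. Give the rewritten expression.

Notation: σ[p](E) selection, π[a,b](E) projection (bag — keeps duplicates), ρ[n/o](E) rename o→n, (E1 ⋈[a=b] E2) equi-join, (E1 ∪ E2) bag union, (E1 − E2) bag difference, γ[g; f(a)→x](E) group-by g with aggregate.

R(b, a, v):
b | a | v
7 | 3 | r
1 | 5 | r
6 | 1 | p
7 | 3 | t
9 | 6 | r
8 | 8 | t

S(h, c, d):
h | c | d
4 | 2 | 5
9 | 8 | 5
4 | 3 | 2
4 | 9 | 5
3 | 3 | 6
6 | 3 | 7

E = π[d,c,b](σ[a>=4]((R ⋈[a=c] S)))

σ filters on a, owned by the left side.
E' = π[d,c,b]((σ[a>=4](R) ⋈[a=c] S))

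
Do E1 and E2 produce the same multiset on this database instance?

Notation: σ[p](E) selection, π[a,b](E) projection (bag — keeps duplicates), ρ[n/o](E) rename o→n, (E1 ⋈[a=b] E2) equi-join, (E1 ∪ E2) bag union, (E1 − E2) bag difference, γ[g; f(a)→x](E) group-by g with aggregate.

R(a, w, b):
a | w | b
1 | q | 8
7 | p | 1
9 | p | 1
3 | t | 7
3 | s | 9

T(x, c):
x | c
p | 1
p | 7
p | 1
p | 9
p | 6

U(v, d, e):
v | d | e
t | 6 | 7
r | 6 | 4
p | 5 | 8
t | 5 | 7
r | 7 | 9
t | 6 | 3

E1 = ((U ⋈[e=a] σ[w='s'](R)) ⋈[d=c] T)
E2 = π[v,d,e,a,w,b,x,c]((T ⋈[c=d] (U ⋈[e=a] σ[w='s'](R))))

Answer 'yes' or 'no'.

E1 row counts bottom-up:
  U → 6
  R → 5
  σ[w='s'](R) → 1
  (U ⋈[e=a] σ[w='s'](R)) → 1
  T → 5
  ((U ⋈[e=a] σ[w='s'](R)) ⋈[d=c] T) → 1
E2 row counts bottom-up:
  T → 5
  U → 6
  R → 5
  σ[w='s'](R) → 1
  (U ⋈[e=a] σ[w='s'](R)) → 1
  (T ⋈[c=d] (U ⋈[e=a] σ[w='s'](R))) → 1
  π[v,d,e,a,w,b,x,c]((T ⋈[c=d] (U ⋈[e=a] σ[w='s'](R)))) → 1

E1 and E2 produce the same multiset:
v | d | e | a | w | b | x | c
t | 6 | 3 | 3 | s | 9 | p | 6

yes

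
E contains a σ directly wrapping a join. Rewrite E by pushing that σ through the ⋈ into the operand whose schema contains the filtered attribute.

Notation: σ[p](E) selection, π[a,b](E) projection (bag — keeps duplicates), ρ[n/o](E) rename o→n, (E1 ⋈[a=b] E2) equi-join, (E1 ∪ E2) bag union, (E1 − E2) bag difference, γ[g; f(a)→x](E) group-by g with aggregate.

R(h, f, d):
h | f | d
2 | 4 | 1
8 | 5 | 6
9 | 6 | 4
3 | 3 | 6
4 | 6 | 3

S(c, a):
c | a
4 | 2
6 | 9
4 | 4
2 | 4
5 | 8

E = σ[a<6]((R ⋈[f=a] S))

σ filters on a, owned by the right side.
E' = (R ⋈[f=a] σ[a<6](S))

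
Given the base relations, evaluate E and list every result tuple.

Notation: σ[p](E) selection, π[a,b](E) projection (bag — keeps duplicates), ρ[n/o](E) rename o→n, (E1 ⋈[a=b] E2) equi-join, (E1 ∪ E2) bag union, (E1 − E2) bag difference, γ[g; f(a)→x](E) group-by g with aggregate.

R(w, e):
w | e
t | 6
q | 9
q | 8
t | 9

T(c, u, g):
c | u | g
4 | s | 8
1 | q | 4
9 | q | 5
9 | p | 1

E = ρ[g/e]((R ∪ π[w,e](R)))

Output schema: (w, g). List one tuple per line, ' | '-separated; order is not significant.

Row counts bottom-up:
  R → 4
  R → 4
  π[w,e](R) → 4
  (R ∪ π[w,e](R)) → 8
  ρ[g/e]((R ∪ π[w,e](R))) → 8

== RESULT ==
w | g
q | 8
q | 8
q | 9
q | 9
t | 6
t | 6
t | 9
t | 9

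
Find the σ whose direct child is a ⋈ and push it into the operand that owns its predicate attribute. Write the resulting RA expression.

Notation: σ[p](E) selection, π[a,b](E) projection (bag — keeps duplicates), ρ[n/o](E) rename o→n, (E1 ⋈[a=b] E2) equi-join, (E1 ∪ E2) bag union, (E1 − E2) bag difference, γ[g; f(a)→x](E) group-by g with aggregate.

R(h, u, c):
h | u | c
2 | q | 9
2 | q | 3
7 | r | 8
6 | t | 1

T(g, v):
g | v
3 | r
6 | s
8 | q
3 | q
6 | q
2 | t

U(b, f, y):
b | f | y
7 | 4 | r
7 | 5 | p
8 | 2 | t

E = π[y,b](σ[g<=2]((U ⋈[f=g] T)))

σ filters on g, owned by the right side.
E' = π[y,b]((U ⋈[f=g] σ[g<=2](T)))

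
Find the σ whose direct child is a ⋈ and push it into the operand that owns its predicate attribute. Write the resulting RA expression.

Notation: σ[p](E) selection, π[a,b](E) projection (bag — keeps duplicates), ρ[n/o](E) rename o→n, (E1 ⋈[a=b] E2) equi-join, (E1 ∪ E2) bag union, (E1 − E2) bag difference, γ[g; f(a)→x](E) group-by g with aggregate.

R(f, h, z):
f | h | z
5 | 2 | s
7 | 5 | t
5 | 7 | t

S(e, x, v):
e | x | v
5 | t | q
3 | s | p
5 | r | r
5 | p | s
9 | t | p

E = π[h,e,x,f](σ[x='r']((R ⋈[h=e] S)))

σ filters on x, owned by the right side.
E' = π[h,e,x,f]((R ⋈[h=e] σ[x='r'](S)))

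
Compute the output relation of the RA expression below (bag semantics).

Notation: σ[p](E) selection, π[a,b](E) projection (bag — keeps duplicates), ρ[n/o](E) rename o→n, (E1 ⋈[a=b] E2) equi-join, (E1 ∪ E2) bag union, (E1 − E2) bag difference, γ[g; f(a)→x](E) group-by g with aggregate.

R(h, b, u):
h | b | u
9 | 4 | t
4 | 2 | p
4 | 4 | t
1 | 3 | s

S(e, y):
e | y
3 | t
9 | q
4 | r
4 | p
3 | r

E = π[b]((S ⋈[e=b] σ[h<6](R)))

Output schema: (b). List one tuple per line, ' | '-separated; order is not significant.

Per-node cardinality:
  S → 5
  R → 4
  σ[h<6](R) → 3
  (S ⋈[e=b] σ[h<6](R)) → 4
  π[b]((S ⋈[e=b] σ[h<6](R))) → 4

== RESULT ==
b
3
3
4
4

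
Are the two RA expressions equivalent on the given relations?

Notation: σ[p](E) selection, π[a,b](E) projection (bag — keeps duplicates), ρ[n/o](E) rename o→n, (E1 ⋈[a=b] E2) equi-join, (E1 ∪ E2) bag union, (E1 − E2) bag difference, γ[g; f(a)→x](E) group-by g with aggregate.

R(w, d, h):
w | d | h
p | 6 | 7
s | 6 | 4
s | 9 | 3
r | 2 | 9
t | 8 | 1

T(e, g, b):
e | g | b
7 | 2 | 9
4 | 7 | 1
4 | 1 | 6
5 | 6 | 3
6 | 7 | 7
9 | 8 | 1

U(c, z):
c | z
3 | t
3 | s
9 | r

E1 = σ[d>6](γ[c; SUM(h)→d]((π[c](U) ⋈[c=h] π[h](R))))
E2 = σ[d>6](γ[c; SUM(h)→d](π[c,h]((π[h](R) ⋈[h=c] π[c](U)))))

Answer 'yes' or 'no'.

E1 subexpression sizes:
  U → 3
  π[c](U) → 3
  R → 5
  π[h](R) → 5
  (π[c](U) ⋈[c=h] π[h](R)) → 3
  γ[c; SUM(h)→d]((π[c](U) ⋈[c=h] π[h](R))) → 2
  σ[d>6](γ[c; SUM(h)→d]((π[c](U) ⋈[c=h] π[h](R)))) → 1
E2 subexpression sizes:
  R → 5
  π[h](R) → 5
  U → 3
  π[c](U) → 3
  (π[h](R) ⋈[h=c] π[c](U)) → 3
  π[c,h]((π[h](R) ⋈[h=c] π[c](U))) → 3
  γ[c; SUM(h)→d](π[c,h]((π[h](R) ⋈[h=c] π[c](U)))) → 2
  σ[d>6](γ[c; SUM(h)→d](π[c,h]((π[h](R) ⋈[h=c] π[c](U))))) → 1

E1 and E2 produce the same multiset:
c | d
9 | 9

yes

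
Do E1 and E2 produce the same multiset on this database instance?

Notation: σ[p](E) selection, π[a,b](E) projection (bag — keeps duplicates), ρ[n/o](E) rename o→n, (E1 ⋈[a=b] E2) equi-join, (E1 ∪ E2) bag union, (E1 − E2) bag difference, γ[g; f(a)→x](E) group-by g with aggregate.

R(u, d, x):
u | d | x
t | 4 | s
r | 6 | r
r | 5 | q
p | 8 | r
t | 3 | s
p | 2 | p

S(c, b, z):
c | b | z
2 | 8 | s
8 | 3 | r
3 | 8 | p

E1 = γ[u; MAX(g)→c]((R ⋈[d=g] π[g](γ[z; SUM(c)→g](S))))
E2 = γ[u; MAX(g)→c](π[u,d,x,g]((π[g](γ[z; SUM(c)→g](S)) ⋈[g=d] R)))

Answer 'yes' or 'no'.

E1 subexpression sizes:
  R → 6
  S → 3
  γ[z; SUM(c)→g](S) → 3
  π[g](γ[z; SUM(c)→g](S)) → 3
  (R ⋈[d=g] π[g](γ[z; SUM(c)→g](S))) → 3
  γ[u; MAX(g)→c]((R ⋈[d=g] π[g](γ[z; SUM(c)→g](S)))) → 2
E2 subexpression sizes:
  S → 3
  γ[z; SUM(c)→g](S) → 3
  π[g](γ[z; SUM(c)→g](S)) → 3
  R → 6
  (π[g](γ[z; SUM(c)→g](S)) ⋈[g=d] R) → 3
  π[u,d,x,g]((π[g](γ[z; SUM(c)→g](S)) ⋈[g=d] R)) → 3
  γ[u; MAX(g)→c](π[u,d,x,g]((π[g](γ[z; SUM(c)→g](S)) ⋈[g=d] R))) → 2

E1 and E2 produce the same multiset:
u | c
p | 8
t | 3

yes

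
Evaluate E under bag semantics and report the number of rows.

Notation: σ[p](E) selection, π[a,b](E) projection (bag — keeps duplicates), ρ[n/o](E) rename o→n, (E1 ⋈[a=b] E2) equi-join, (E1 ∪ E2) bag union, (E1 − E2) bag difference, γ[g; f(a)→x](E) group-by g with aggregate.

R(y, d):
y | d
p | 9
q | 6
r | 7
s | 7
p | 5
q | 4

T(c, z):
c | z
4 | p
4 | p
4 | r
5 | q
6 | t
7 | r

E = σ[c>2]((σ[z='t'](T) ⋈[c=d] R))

Row counts bottom-up:
  T → 6
  σ[z='t'](T) → 1
  R → 6
  (σ[z='t'](T) ⋈[c=d] R) → 1
  σ[c>2]((σ[z='t'](T) ⋈[c=d] R)) → 1

|E| = 1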